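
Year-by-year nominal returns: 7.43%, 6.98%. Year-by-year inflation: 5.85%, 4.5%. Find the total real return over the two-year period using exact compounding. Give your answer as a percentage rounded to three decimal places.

Nominal growth factor = 1.0743 × 1.0698 = 1.149286
Price-level growth factor = 1.0585 × 1.0450 = 1.106133
Real growth factor = 1.149286 / 1.106133 = 1.039013
Total real return = 1.039013 − 1 → 3.901%.

3.901%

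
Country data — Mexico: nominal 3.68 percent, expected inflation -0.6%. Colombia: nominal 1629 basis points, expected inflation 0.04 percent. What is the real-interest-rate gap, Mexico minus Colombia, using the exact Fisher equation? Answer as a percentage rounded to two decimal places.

-11.94%

Mexico: (1 + 0.0368)/(1 − 0.0060) − 1 = 4.3058%
Colombia: (1 + 0.1629)/(1 + 0.0004) − 1 = 16.2435%
Differential = 4.3058% − 16.2435% = -11.9377% → -11.94%.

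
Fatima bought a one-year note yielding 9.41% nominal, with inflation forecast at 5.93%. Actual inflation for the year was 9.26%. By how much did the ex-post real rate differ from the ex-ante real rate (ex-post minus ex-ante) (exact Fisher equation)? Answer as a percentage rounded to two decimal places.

-3.15%

Ex-ante: (1 + 0.0941)/(1 + 0.0593) − 1 = 3.2852%
Ex-post: (1 + 0.0941)/(1 + 0.0926) − 1 = 0.1373%
Difference (ex-post − ex-ante) = -3.1479% → -3.15%.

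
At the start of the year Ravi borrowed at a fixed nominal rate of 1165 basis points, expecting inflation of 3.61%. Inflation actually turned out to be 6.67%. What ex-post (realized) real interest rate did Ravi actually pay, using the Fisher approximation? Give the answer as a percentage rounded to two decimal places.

Ex-post: 11.65% − 6.67% = 4.980%
So the realized real rate is 4.98%.

4.98%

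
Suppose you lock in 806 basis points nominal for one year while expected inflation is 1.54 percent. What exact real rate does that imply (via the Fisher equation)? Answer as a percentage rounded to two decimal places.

6.42%

By the Fisher equation, 1 + r = (1 + i)/(1 + π).
1 + r = 1.08060 / 1.01540 = 1.064211
r = 1.064211 − 1 = 6.4211%, i.e. 6.42%.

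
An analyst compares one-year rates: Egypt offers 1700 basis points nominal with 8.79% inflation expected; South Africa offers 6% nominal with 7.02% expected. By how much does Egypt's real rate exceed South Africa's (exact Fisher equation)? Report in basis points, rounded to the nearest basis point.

850 basis points

Egypt: (1 + 0.1700)/(1 + 0.0879) − 1 = 7.5466%
South Africa: (1 + 0.0600)/(1 + 0.0702) − 1 = -0.9531%
Differential = 7.5466% − (-0.9531%) = 8.4997% → 850 basis points.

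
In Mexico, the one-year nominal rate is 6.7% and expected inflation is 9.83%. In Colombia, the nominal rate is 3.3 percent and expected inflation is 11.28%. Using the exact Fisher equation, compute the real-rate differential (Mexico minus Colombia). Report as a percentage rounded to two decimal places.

4.32%

Mexico: (1 + 0.0670)/(1 + 0.0983) − 1 = -2.8499%
Colombia: (1 + 0.0330)/(1 + 0.1128) − 1 = -7.1711%
Differential = -2.8499% − (-7.1711%) = 4.3212% → 4.32%.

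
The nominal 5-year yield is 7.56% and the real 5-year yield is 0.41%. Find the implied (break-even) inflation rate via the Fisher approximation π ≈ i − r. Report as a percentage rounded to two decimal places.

7.15%

π ≈ i − r = 7.56% − 0.41% → 7.15%.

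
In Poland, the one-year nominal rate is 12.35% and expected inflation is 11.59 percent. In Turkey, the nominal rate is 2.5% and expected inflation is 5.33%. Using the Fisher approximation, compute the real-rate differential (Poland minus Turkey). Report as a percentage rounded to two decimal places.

3.59%

Poland: 12.35% − 11.59% = 0.760%
Turkey: 2.5% − 5.33% = -2.830%
Differential = 3.590% → 3.59%.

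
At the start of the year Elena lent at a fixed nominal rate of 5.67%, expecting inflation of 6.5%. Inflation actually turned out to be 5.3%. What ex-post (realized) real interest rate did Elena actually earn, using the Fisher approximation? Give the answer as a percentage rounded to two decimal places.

0.37%

Ex-post: 5.67% − 5.3% = 0.370%
So the realized real rate is 0.37%.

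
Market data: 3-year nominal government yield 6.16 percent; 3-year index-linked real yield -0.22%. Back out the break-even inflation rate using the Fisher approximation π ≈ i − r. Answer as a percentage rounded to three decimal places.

π ≈ i − r = 6.16% − (-0.22%) → 6.380%.

6.380%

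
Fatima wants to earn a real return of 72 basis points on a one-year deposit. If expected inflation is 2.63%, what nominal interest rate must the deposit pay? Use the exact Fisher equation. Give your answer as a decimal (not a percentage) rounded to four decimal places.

0.0337

(1 + i) = (1 + r)(1 + π) = 1.00720 × 1.02630 = 1.03368936
i = 1.03368936 − 1, so the required nominal rate is 0.0337.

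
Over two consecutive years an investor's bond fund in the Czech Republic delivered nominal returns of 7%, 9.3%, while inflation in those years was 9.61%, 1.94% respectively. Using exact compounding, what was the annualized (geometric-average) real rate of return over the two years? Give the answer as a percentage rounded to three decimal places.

2.307%

Compound the nominal returns: 1.0700 × 1.0930 = 1.16951000.
Compound inflation: 1.0961 × 1.0194 = 1.11736434.
Deflate: 1.16951000 / 1.11736434 = 1.04666845.
Annualized real rate = 1.04666845^(1/2) − 1 = 2.3068% → 2.307%.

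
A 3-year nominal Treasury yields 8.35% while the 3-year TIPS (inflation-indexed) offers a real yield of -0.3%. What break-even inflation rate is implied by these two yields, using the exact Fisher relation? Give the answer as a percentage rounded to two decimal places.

8.68%

(1 + π) = (1 + i)/(1 + r) = 1.08350 / 0.99700 = 1.086760
Break-even inflation = 1.086760 − 1 → 8.68%.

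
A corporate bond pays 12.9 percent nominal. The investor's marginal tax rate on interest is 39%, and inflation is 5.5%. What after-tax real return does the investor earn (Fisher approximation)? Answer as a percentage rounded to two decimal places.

2.37%

After-tax nominal return = 12.9% × (1 − 0.39) = 7.8690%.
r ≈ 7.8690% − 5.5% → 2.37%.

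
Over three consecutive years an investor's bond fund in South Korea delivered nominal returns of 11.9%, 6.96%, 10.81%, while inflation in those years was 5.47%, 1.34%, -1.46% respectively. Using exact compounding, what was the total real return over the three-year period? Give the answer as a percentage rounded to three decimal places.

Compound the nominal returns: 1.1190 × 1.0696 × 1.1081 = 1.326265.
Compound inflation: 1.0547 × 1.0134 × 0.9854 = 1.053228.
Deflate: 1.326265 / 1.053228 = 1.259239.
Total real return = 1.259239 − 1 → 25.924%.

25.924%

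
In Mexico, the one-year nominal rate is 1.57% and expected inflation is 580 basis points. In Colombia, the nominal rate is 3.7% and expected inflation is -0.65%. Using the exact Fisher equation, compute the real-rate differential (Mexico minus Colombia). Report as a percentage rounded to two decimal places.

-8.38%

Mexico: (1 + 0.0157)/(1 + 0.0580) − 1 = -3.9981%
Colombia: (1 + 0.0370)/(1 − 0.0065) − 1 = 4.3785%
Differential = -3.9981% − 4.3785% = -8.3766% → -8.38%.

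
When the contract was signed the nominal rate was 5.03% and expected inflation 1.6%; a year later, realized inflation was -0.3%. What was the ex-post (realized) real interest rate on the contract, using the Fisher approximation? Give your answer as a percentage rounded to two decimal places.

Ex-post: 5.03% − (-0.3%) = 5.330%
So the realized real rate is 5.33%.

5.33%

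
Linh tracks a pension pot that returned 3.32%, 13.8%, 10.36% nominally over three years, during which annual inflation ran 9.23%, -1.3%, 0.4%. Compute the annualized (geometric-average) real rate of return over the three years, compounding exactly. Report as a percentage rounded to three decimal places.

Compound the nominal returns: 1.0332 × 1.1380 × 1.1036 = 1.29759257.
Compound inflation: 1.0923 × 0.9870 × 1.0040 = 1.08241250.
Deflate: 1.29759257 / 1.08241250 = 1.19879674.
Annualized real rate = 1.19879674^(1/3) − 1 = 6.2303% → 6.230%.

6.230%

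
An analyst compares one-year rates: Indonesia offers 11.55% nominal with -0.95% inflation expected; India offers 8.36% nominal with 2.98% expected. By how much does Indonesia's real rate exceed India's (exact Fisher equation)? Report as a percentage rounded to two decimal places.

7.40%

Indonesia: (1 + 0.1155)/(1 − 0.0095) − 1 = 12.6199%
India: (1 + 0.0836)/(1 + 0.0298) − 1 = 5.2243%
Differential = 12.6199% − 5.2243% = 7.3956% → 7.40%.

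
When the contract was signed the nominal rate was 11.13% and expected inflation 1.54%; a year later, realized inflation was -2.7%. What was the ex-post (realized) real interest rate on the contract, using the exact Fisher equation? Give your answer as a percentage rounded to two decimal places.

Ex-post: (1 + 0.1113)/(1 − 0.0270) − 1 = 14.2138%
So the realized real rate is 14.21%.

14.21%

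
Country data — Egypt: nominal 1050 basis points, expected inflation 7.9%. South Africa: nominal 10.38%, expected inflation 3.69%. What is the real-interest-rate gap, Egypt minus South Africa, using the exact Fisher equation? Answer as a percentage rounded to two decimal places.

-4.04%

Egypt: (1 + 0.1050)/(1 + 0.0790) − 1 = 2.4096%
South Africa: (1 + 0.1038)/(1 + 0.0369) − 1 = 6.4519%
Differential = 2.4096% − 6.4519% = -4.0423% → -4.04%.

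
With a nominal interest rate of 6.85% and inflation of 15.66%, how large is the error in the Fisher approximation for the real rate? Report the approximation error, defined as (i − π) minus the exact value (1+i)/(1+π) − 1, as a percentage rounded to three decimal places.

Approximate: r ≈ 6.850% − 15.660% = -8.8100%
Exact: (1 + 0.0685)/(1 + 0.1566) − 1 = -7.6172%
Error = -8.8100% − (-7.6172%) = -1.1928% → -1.193%.

-1.193%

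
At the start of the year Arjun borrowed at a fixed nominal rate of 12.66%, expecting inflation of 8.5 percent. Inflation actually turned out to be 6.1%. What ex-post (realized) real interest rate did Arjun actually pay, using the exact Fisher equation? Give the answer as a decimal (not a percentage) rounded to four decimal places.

Ex-post: (1 + 0.1266)/(1 + 0.0610) − 1 = 6.1828%
So the realized real rate is 0.0618.

0.0618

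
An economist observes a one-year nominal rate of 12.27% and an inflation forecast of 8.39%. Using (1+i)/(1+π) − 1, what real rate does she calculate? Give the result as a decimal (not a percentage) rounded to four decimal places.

0.0358

By the Fisher equation, 1 + r = (1 + i)/(1 + π).
1 + r = 1.12270 / 1.08390 = 1.035797
r = 1.035797 − 1 = 3.5797%, i.e. 0.0358.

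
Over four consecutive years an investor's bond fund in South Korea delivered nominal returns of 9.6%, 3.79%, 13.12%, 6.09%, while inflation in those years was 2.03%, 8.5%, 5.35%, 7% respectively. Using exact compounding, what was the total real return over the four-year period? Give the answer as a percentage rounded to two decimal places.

Nominal growth factor = 1.0960 × 1.0379 × 1.1312 × 1.0609 = 1.365149
Price-level growth factor = 1.0203 × 1.0850 × 1.0535 × 1.0700 = 1.247889
Real growth factor = 1.365149 / 1.247889 = 1.093966
Total real return = 1.093966 − 1 → 9.40%.

9.40%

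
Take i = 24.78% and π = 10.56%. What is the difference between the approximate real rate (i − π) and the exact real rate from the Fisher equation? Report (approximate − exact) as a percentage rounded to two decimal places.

1.36%

Approximate: r ≈ 24.780% − 10.560% = 14.2200%
Exact: (1 + 0.2478)/(1 + 0.1056) − 1 = 12.8618%
Error = 14.2200% − 12.8618% = 1.3582% → 1.36%.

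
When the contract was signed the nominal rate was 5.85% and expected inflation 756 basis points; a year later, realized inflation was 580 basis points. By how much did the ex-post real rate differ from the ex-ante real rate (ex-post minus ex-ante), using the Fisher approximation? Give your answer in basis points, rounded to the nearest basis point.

176 basis points

Ex-ante: 5.85% − 7.56% = -1.710%
Ex-post: 5.85% − 5.8% = 0.050%
Difference (ex-post − ex-ante) = 1.7600% → 176 basis points.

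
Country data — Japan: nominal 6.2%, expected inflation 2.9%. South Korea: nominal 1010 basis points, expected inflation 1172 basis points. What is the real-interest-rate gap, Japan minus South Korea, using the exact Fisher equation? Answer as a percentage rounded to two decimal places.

4.66%

Japan: (1 + 0.0620)/(1 + 0.0290) − 1 = 3.2070%
South Korea: (1 + 0.1010)/(1 + 0.1172) − 1 = -1.4501%
Differential = 3.2070% − (-1.4501%) = 4.6571% → 4.66%.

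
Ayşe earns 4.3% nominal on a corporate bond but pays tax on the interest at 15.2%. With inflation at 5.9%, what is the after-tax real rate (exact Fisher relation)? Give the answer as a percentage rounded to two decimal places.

-2.13%

After-tax nominal return = 4.3% × (1 − 0.152) = 3.6464%.
1 + r = 1.036464 / 1.05900 = 0.978720
After-tax real rate = 0.978720 − 1 → -2.13%.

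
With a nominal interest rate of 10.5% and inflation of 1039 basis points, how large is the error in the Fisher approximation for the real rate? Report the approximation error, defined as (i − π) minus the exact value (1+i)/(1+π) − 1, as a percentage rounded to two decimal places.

Approximate: r ≈ 10.500% − 10.390% = 0.1100%
Exact: (1 + 0.1050)/(1 + 0.1039) − 1 = 0.0996%
Error = 0.1100% − 0.0996% = 0.0104% → 0.01%.

0.01%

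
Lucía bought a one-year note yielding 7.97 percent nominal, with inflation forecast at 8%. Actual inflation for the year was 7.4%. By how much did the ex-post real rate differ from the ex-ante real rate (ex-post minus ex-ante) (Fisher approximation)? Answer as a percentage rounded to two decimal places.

Ex-ante: 7.97% − 8% = -0.030%
Ex-post: 7.97% − 7.4% = 0.570%
Difference (ex-post − ex-ante) = 0.6000% → 0.60%.

0.60%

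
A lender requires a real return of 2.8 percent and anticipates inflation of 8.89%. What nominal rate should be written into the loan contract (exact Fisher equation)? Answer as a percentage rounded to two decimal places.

(1 + i) = (1 + r)(1 + π) = 1.02800 × 1.08890 = 1.1193892
i = 1.1193892 − 1, so the required nominal rate is 11.94%.

11.94%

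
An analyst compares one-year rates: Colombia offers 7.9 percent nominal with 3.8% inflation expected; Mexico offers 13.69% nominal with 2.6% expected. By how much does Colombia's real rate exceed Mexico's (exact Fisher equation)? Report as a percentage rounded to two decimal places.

-6.86%

Colombia: (1 + 0.0790)/(1 + 0.0380) − 1 = 3.9499%
Mexico: (1 + 0.1369)/(1 + 0.0260) − 1 = 10.8090%
Differential = 3.9499% − 10.8090% = -6.8591% → -6.86%.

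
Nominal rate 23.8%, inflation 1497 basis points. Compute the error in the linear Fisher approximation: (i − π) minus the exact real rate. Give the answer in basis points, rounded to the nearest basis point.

115 basis points

Approximate: r ≈ 23.800% − 14.970% = 8.8300%
Exact: (1 + 0.2380)/(1 + 0.1497) − 1 = 7.6803%
Error = 8.8300% − 7.6803% = 1.1497% → 115 basis points.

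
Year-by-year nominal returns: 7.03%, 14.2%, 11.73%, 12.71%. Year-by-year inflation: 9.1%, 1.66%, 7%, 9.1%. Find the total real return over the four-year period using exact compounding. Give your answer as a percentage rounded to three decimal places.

Compound the nominal returns: 1.0703 × 1.1420 × 1.1173 × 1.1271 = 1.539231.
Compound inflation: 1.0910 × 1.0166 × 1.0700 × 1.0910 = 1.294742.
Deflate: 1.539231 / 1.294742 = 1.188832.
Total real return = 1.188832 − 1 → 18.883%.

18.883%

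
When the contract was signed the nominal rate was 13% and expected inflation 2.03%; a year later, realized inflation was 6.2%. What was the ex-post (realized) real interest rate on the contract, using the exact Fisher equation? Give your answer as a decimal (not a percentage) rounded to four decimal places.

Ex-post: (1 + 0.1300)/(1 + 0.0620) − 1 = 6.4030%
So the realized real rate is 0.0640.

0.0640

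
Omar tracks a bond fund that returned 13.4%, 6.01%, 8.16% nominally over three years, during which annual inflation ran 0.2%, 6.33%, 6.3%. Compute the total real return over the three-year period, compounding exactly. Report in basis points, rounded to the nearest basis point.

Compound the nominal returns: 1.1340 × 1.0601 × 1.0816 = 1.300249.
Compound inflation: 1.0020 × 1.0633 × 1.0630 = 1.132548.
Deflate: 1.300249 / 1.132548 = 1.148074.
Total real return = 1.148074 − 1 → 1481 basis points.

1481 basis points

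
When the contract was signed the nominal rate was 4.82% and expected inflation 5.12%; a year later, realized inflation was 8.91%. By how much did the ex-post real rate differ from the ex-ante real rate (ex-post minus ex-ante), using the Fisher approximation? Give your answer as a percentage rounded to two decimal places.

-3.79%

Ex-ante: 4.82% − 5.12% = -0.300%
Ex-post: 4.82% − 8.91% = -4.090%
Difference (ex-post − ex-ante) = -3.7900% → -3.79%.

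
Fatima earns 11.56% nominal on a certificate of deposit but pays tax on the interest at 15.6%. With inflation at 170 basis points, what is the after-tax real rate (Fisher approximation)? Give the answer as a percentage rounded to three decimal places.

8.057%

After-tax nominal return = 11.56% × (1 − 0.156) = 9.75664%.
r ≈ 9.75664% − 1.7% → 8.057%.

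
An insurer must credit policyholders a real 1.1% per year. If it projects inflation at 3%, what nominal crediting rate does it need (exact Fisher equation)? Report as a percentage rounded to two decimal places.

(1 + i) = (1 + r)(1 + π) = 1.01100 × 1.03000 = 1.04133
i = 1.04133 − 1, so the required nominal rate is 4.13%.

4.13%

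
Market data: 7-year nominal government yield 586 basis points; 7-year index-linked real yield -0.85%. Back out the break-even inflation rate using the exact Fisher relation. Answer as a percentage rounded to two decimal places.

(1 + π) = (1 + i)/(1 + r) = 1.05860 / 0.99150 = 1.067675
Break-even inflation = 1.067675 − 1 → 6.77%.

6.77%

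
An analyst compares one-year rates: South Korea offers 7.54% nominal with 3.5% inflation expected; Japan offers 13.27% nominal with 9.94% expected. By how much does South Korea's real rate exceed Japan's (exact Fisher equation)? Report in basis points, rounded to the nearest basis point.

87 basis points

South Korea: (1 + 0.0754)/(1 + 0.0350) − 1 = 3.9034%
Japan: (1 + 0.1327)/(1 + 0.0994) − 1 = 3.0289%
Differential = 3.9034% − 3.0289% = 0.8745% → 87 basis points.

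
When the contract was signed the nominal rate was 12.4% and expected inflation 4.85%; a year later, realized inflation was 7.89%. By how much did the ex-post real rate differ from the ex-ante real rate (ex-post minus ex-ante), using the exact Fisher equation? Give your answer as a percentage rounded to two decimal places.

Ex-ante: (1 + 0.1240)/(1 + 0.0485) − 1 = 7.2008%
Ex-post: (1 + 0.1240)/(1 + 0.0789) − 1 = 4.1802%
Difference (ex-post − ex-ante) = -3.0206% → -3.02%.

-3.02%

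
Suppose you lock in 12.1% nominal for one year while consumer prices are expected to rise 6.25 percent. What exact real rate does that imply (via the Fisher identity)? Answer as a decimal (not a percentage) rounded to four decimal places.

1 + r = 1.12100 / 1.06250 = 1.055059
r = 1.055059 − 1 = 5.5059%, i.e. 0.0551.

0.0551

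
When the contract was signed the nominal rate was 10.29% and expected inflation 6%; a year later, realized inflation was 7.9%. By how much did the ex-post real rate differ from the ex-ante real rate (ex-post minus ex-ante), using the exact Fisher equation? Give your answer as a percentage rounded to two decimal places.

-1.83%

Ex-ante: (1 + 0.1029)/(1 + 0.0600) − 1 = 4.0472%
Ex-post: (1 + 0.1029)/(1 + 0.0790) − 1 = 2.2150%
Difference (ex-post − ex-ante) = -1.8322% → -1.83%.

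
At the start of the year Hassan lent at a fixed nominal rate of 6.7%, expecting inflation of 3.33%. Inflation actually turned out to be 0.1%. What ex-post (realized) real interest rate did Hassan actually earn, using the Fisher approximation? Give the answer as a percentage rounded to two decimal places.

6.60%

Ex-post: 6.7% − 0.1% = 6.600%
So the realized real rate is 6.60%.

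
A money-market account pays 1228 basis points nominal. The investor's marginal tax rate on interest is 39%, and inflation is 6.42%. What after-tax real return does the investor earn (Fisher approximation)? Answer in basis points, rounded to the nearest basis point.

107 basis points

After-tax nominal return = 12.28% × (1 − 0.39) = 7.4908%.
r ≈ 7.4908% − 6.42% → 107 basis points.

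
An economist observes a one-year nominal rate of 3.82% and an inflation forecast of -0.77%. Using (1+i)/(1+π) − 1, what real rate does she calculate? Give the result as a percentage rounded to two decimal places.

4.63%

1 + r = 1.03820 / 0.99230 = 1.046256
r = 1.046256 − 1 = 4.6256%, i.e. 4.63%.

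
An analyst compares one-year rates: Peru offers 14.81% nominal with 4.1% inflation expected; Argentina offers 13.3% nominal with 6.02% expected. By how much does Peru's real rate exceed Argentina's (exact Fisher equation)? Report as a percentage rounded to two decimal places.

3.42%

Peru: (1 + 0.1481)/(1 + 0.0410) − 1 = 10.2882%
Argentina: (1 + 0.1330)/(1 + 0.0602) − 1 = 6.8666%
Differential = 10.2882% − 6.8666% = 3.4216% → 3.42%.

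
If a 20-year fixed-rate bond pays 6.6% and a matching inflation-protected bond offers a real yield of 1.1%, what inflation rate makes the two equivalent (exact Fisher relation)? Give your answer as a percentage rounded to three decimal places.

5.440%

(1 + π) = (1 + i)/(1 + r) = 1.06600 / 1.01100 = 1.054402
Break-even inflation = 1.054402 − 1 → 5.440%.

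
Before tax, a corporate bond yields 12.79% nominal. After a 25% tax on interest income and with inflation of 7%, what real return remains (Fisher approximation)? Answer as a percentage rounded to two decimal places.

2.59%

After-tax nominal return = 12.79% × (1 − 0.25) = 9.5925%.
r ≈ 9.5925% − 7% → 2.59%.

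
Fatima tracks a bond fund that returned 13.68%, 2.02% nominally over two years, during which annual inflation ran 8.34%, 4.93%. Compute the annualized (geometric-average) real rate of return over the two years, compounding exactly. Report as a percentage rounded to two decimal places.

Compound the nominal returns: 1.1368 × 1.0202 = 1.15976336.
Compound inflation: 1.0834 × 1.0493 = 1.13681162.
Deflate: 1.15976336 / 1.13681162 = 1.02018957.
Annualized real rate = 1.02018957^(1/2) − 1 = 1.0044% → 1.00%.

1.00%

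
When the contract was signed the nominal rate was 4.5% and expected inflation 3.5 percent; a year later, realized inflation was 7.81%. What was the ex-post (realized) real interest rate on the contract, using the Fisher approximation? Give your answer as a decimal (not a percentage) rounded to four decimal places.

Ex-post: 4.5% − 7.81% = -3.310%
So the realized real rate is -0.0331.

-0.0331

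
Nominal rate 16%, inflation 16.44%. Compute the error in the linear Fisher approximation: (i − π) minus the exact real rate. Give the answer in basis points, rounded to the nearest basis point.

-6 basis points

Approximate: r ≈ 16.000% − 16.440% = -0.4400%
Exact: (1 + 0.1600)/(1 + 0.1644) − 1 = -0.3779%
Error = -0.4400% − (-0.3779%) = -0.0621% → -6 basis points.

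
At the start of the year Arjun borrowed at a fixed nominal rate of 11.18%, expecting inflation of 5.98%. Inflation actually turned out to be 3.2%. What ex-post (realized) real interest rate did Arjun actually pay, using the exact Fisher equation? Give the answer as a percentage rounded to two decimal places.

Ex-post: (1 + 0.1118)/(1 + 0.0320) − 1 = 7.7326%
So the realized real rate is 7.73%.

7.73%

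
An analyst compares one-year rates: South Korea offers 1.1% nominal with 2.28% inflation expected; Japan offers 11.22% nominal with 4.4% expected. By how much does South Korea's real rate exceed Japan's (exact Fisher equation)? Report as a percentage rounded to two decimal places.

South Korea: (1 + 0.0110)/(1 + 0.0228) − 1 = -1.1537%
Japan: (1 + 0.1122)/(1 + 0.0440) − 1 = 6.5326%
Differential = -1.1537% − 6.5326% = -7.6863% → -7.69%.

-7.69%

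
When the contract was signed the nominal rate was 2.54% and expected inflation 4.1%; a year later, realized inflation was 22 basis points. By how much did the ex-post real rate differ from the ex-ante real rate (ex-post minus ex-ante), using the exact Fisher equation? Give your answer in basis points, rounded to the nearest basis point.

Ex-ante: (1 + 0.0254)/(1 + 0.0410) − 1 = -1.4986%
Ex-post: (1 + 0.0254)/(1 + 0.0022) − 1 = 2.3149%
Difference (ex-post − ex-ante) = 3.8135% → 381 basis points.

381 basis points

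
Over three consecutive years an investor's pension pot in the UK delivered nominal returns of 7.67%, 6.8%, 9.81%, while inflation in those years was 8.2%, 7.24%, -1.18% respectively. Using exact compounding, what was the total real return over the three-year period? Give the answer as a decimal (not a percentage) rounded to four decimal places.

0.1012

Nominal growth factor = 1.0767 × 1.0680 × 1.0981 = 1.262722
Price-level growth factor = 1.0820 × 1.0724 × 0.9882 = 1.146645
Real growth factor = 1.262722 / 1.146645 = 1.101232
Total real return = 1.101232 − 1 → 0.1012.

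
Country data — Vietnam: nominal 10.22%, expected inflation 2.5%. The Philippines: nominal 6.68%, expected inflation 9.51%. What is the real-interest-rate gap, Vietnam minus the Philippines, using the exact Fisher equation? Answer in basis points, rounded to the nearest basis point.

1012 basis points

Vietnam: (1 + 0.1022)/(1 + 0.0250) − 1 = 7.5317%
The Philippines: (1 + 0.0668)/(1 + 0.0951) − 1 = -2.5842%
Differential = 7.5317% − (-2.5842%) = 10.1159% → 1012 basis points.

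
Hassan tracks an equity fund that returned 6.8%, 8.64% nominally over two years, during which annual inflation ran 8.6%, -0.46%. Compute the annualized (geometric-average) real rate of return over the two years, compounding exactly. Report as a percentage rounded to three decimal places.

Compound the nominal returns: 1.0680 × 1.0864 = 1.16027520.
Compound inflation: 1.0860 × 0.9954 = 1.08100440.
Deflate: 1.16027520 / 1.08100440 = 1.07333069.
Annualized real rate = 1.07333069^(1/2) − 1 = 3.6017% → 3.602%.

3.602%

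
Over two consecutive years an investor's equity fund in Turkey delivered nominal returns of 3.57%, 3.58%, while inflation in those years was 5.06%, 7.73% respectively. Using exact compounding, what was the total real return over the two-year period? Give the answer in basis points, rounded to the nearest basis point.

Compound the nominal returns: 1.0357 × 1.0358 = 1.072778.
Compound inflation: 1.0506 × 1.0773 = 1.131811.
Deflate: 1.072778 / 1.131811 = 0.947842.
Total real return = 0.947842 − 1 → -522 basis points.

-522 basis points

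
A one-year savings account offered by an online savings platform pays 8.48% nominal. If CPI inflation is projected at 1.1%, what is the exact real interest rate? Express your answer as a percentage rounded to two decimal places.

7.30%

1 + r = 1.08480 / 1.01100 = 1.072997
r = 1.072997 − 1 = 7.2997%, i.e. 7.30%.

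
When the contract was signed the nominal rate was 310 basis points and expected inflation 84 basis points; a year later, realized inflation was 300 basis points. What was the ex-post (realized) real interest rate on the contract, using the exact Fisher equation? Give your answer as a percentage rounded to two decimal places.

Ex-post: (1 + 0.0310)/(1 + 0.0300) − 1 = 0.0971%
So the realized real rate is 0.10%.

0.10%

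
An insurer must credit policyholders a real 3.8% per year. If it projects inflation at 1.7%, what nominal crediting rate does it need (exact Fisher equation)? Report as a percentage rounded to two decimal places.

(1 + i) = (1 + r)(1 + π) = 1.03800 × 1.01700 = 1.055646
i = 1.055646 − 1, so the required nominal rate is 5.56%.

5.56%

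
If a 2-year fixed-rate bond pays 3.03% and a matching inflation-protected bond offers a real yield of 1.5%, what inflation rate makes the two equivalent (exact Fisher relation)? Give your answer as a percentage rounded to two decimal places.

1.51%

(1 + π) = (1 + i)/(1 + r) = 1.03030 / 1.01500 = 1.015074
Break-even inflation = 1.015074 − 1 → 1.51%.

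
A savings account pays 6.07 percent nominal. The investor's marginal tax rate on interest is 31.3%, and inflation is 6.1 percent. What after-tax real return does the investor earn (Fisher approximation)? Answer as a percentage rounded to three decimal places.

-1.930%

After-tax nominal return = 6.07% × (1 − 0.313) = 4.17009%.
r ≈ 4.17009% − 6.1% → -1.930%.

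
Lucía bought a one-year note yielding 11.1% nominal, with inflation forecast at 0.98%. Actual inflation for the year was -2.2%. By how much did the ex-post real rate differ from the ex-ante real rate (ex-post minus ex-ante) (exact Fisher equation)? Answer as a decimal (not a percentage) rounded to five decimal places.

Ex-ante: (1 + 0.1110)/(1 + 0.0098) − 1 = 10.0218%
Ex-post: (1 + 0.1110)/(1 − 0.0220) − 1 = 13.5992%
Difference (ex-post − ex-ante) = 3.5774% → 0.03577.

0.03577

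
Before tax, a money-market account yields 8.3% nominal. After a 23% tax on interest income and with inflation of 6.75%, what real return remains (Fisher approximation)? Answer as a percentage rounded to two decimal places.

-0.36%

After-tax nominal return = 8.3% × (1 − 0.23) = 6.3910%.
r ≈ 6.3910% − 6.75% → -0.36%.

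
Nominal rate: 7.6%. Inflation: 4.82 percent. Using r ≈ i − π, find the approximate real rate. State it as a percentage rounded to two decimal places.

2.78%

r ≈ i − π = 7.6% − 4.82% = 2.78%.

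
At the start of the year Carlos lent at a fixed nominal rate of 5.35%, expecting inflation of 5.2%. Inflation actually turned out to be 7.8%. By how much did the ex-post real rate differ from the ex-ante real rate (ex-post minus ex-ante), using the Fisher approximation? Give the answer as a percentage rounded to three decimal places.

Ex-ante: 5.35% − 5.2% = 0.150%
Ex-post: 5.35% − 7.8% = -2.450%
Difference (ex-post − ex-ante) = -2.6000% → -2.600%.

-2.600%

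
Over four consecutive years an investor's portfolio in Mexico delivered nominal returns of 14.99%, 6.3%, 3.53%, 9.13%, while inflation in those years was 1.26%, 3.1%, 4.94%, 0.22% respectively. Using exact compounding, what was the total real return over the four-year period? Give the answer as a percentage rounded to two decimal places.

25.78%

Nominal growth factor = 1.1499 × 1.0630 × 1.0353 × 1.0913 = 1.381032
Price-level growth factor = 1.0126 × 1.0310 × 1.0494 × 1.0022 = 1.097974
Real growth factor = 1.381032 / 1.097974 = 1.257800
Total real return = 1.257800 − 1 → 25.78%.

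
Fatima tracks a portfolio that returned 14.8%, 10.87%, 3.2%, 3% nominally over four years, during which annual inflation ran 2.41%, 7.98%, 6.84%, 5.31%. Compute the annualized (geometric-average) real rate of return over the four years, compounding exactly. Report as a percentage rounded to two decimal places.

2.12%

Nominal growth factor = 1.1480 × 1.1087 × 1.0320 × 1.0300 = 1.35292231
Price-level growth factor = 1.0241 × 1.0798 × 1.0684 × 1.0531 = 1.24419709
Real growth factor = 1.35292231 / 1.24419709 = 1.08738585
Annualized real rate = 1.08738585^(1/4) − 1 = 2.1165% → 2.12%.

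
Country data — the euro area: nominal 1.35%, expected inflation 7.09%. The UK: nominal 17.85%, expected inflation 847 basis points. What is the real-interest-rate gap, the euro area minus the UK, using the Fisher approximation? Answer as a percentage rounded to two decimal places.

The euro area: 1.35% − 7.09% = -5.740%
The UK: 17.85% − 8.47% = 9.380%
Differential = -15.120% → -15.12%.

-15.12%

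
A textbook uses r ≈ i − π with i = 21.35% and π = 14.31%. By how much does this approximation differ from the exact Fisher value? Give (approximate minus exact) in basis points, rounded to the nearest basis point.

88 basis points

Approximate: r ≈ 21.350% − 14.310% = 7.0400%
Exact: (1 + 0.2135)/(1 + 0.1431) − 1 = 6.1587%
Error = 7.0400% − 6.1587% = 0.8813% → 88 basis points.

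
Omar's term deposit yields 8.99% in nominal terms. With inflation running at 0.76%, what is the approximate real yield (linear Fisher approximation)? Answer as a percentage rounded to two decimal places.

8.23%

r ≈ i − π = 8.99% − 0.76% = 8.23%.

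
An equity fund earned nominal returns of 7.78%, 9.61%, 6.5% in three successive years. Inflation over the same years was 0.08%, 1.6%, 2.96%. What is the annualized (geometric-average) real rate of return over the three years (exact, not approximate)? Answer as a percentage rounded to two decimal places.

Nominal growth factor = 1.0778 × 1.0961 × 1.0650 = 1.25816606
Price-level growth factor = 1.0008 × 1.0160 × 1.0296 = 1.04691046
Real growth factor = 1.25816606 / 1.04691046 = 1.20178956
Annualized real rate = 1.20178956^(1/3) − 1 = 6.3187% → 6.32%.

6.32%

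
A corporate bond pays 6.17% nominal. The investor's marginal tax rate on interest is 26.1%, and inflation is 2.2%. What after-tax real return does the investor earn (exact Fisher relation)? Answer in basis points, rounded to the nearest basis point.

231 basis points

After-tax nominal return = 6.17% × (1 − 0.261) = 4.55963%.
1 + r = 1.0455963 / 1.02200 = 1.023088
After-tax real rate = 1.023088 − 1 → 231 basis points.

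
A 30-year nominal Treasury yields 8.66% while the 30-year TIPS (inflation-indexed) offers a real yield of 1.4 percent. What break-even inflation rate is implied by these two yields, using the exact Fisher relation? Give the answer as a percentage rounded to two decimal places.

(1 + π) = (1 + i)/(1 + r) = 1.08660 / 1.01400 = 1.071598
Break-even inflation = 1.071598 − 1 → 7.16%.

7.16%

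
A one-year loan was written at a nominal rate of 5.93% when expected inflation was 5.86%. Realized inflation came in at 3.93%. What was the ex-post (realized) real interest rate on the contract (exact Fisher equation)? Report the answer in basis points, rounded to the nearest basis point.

192 basis points

Ex-post: (1 + 0.0593)/(1 + 0.0393) − 1 = 1.9244%
So the realized real rate is 192 basis points.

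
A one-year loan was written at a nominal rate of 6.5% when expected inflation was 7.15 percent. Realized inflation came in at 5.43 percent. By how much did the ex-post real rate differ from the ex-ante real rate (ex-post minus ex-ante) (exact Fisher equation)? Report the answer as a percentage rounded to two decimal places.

Ex-ante: (1 + 0.0650)/(1 + 0.0715) − 1 = -0.6066%
Ex-post: (1 + 0.0650)/(1 + 0.0543) − 1 = 1.0149%
Difference (ex-post − ex-ante) = 1.6215% → 1.62%.

1.62%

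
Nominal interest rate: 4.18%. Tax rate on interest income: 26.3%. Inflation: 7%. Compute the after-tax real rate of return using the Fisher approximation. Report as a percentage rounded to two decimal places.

-3.92%

After-tax nominal return = 4.18% × (1 − 0.263) = 3.08066%.
r ≈ 3.08066% − 7% → -3.92%.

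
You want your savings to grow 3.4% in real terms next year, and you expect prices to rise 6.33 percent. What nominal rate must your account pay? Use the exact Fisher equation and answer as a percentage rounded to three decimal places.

(1 + i) = (1 + r)(1 + π) = 1.03400 × 1.06330 = 1.0994522
i = 1.0994522 − 1, so the required nominal rate is 9.945%.

9.945%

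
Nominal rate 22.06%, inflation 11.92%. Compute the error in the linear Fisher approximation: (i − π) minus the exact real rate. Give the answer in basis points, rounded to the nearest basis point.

108 basis points

Approximate: r ≈ 22.060% − 11.920% = 10.1400%
Exact: (1 + 0.2206)/(1 + 0.1192) − 1 = 9.0600%
Error = 10.1400% − 9.0600% = 1.0800% → 108 basis points.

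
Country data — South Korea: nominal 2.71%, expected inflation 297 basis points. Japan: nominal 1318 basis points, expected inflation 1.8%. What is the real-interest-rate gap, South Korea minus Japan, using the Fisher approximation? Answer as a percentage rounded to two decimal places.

-11.64%

South Korea: 2.71% − 2.97% = -0.260%
Japan: 13.18% − 1.8% = 11.380%
Differential = -11.640% → -11.64%.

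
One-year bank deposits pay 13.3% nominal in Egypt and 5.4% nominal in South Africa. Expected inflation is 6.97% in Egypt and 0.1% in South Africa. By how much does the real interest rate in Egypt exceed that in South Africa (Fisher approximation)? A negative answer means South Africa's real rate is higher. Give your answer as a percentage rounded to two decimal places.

Egypt: 13.3% − 6.97% = 6.330%
South Africa: 5.4% − 0.1% = 5.300%
Differential = 1.030% → 1.03%.

1.03%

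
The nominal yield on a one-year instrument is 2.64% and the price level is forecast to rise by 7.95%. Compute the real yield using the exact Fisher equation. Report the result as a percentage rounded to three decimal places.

1 + r = 1.02640 / 1.07950 = 0.950811
r = 0.950811 − 1 = -4.9189%, i.e. -4.919%.

-4.919%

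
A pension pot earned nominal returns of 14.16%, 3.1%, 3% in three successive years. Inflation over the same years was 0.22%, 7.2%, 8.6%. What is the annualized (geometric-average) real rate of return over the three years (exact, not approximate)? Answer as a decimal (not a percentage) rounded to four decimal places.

Compound the nominal returns: 1.1416 × 1.0310 × 1.0300 = 1.21229929.
Compound inflation: 1.0022 × 1.0720 × 1.0860 = 1.16675322.
Deflate: 1.21229929 / 1.16675322 = 1.03903659.
Annualized real rate = 1.03903659^(1/3) − 1 = 1.2846% → 0.0128.

0.0128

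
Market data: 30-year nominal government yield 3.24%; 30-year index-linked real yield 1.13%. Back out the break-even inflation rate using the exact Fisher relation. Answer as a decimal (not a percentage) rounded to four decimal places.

(1 + π) = (1 + i)/(1 + r) = 1.03240 / 1.01130 = 1.020864
Break-even inflation = 1.020864 − 1 → 0.0209.

0.0209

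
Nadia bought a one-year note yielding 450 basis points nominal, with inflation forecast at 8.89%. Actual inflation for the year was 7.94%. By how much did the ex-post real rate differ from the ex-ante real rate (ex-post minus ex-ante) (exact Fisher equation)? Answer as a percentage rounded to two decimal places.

0.84%

Ex-ante: (1 + 0.0450)/(1 + 0.0889) − 1 = -4.0316%
Ex-post: (1 + 0.0450)/(1 + 0.0794) − 1 = -3.1870%
Difference (ex-post − ex-ante) = 0.8446% → 0.84%.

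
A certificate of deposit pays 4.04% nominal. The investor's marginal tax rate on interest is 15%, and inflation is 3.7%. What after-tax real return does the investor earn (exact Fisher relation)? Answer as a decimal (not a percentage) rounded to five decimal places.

After-tax nominal return = 4.04% × (1 − 0.15) = 3.4340%.
1 + r = 1.03434 / 1.03700 = 0.9974349
After-tax real rate = 0.9974349 − 1 → -0.00257.

-0.00257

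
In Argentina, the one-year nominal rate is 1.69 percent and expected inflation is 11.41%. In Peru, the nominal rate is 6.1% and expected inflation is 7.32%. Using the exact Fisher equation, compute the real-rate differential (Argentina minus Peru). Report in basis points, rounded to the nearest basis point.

-759 basis points

Argentina: (1 + 0.0169)/(1 + 0.1141) − 1 = -8.7245%
Peru: (1 + 0.0610)/(1 + 0.0732) − 1 = -1.1368%
Differential = -8.7245% − (-1.1368%) = -7.5877% → -759 basis points.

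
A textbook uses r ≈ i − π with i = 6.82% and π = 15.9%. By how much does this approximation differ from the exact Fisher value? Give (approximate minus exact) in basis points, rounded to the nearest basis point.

Approximate: r ≈ 6.820% − 15.900% = -9.0800%
Exact: (1 + 0.0682)/(1 + 0.1590) − 1 = -7.8343%
Error = -9.0800% − (-7.8343%) = -1.2457% → -125 basis points.

-125 basis points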